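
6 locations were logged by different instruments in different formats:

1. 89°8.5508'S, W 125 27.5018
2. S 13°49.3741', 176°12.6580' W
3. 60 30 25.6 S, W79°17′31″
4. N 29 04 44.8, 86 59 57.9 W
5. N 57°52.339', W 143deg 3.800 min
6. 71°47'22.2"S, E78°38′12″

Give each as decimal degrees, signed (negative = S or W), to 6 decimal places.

1. -89.142513, -125.458363
2. -13.822902, -176.210967
3. -60.507111, -79.291944
4. 29.079111, -86.999417
5. 57.872317, -143.063333
6. -71.789500, 78.636667

Point 1:
  Latitude: 8.5508′ = 0.142513°; total 89.1425133
  S ⇒ negate
  λ: 125 + 27.5018/60 = 125.4583633
  W ⇒ negate
Point 2:
  Latitude: 49.3741′ = 0.822902°; total 13.8229017
  S → negative
  λ: 12.658′ = 0.210967°; total 176.2109667
  W ⇒ negate
Point 3:
  Latitude: 30′ + 25.6″ = 30.42667′; 60 + 30.42667/60 = 60.5071111
  hemisphere S, so the sign is −
  λ: 79° + 17/60 + 31/3600 = 79 + 0.283333 + 0.008611 = 79.2919444
  W ⇒ negate
Point 4:
  Lat: 4′ + 44.8″ = 4.74667′; 29 + 4.74667/60 = 29.0791111
  N → positive
  Lon: 59′ + 57.9″ = 59.96500′; 86 + 59.96500/60 = 86.9994167
  W → negative
Point 5:
  Lat: 52.339′ = 0.872317°; total 57.8723167
  N ⇒ keep positive
  Lon: 3.8′ = 0.063333°; total 143.0633333
  hemisphere W, so the sign is −
Point 6:
  Lat: 71 + 47/60 + 22.2/3600 = 71.7895000
  S ⇒ negate
  Lon: 78° + 38/60 + 12/3600 = 78 + 0.633333 + 0.003333 = 78.6366667
  E → positive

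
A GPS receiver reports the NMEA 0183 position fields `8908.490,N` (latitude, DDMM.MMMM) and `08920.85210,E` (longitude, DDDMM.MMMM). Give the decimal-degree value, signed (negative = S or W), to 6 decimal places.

Lat: degrees = first 2 digits = 89, minutes = 8.49; 89 + 8.49/60 = 89.1415000
N → positive
Longitude: degrees = first 3 digits = 89, minutes = 20.8521; 89 + 20.8521/60 = 89.3475350
E → positive

89.141500, 89.347535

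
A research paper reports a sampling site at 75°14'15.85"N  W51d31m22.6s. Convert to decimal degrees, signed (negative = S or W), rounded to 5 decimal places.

75.23774, -51.52294

Lat: 75° + 14/60 + 15.85/3600 = 75 + 0.233333 + 0.004403 = 75.237736
N ⇒ keep positive
λ: 31′ + 22.6″ = 31.37667′; 51 + 31.37667/60 = 51.522944
W ⇒ negate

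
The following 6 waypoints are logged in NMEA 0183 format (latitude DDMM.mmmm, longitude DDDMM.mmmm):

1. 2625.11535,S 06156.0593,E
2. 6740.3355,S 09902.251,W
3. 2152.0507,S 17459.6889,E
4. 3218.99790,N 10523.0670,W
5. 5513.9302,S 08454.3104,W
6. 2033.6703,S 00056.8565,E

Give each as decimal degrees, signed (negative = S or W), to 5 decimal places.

1. -26.41859, 61.93432
2. -67.67226, -99.03752
3. -21.86751, 174.99482
4. 32.31663, -105.38445
5. -55.23217, -84.90517
6. -20.56117, 0.94761

Point 1:
  φ: split at 2 digits → 26° and 25.11535′; 26 + 25.11535/60 = 26.418589
  S ⇒ negate
  λ: degrees = first 3 digits = 61, minutes = 56.0593; 61 + 56.0593/60 = 61.934322
  E ⇒ keep positive
Point 2:
  φ: split at 2 digits → 67° and 40.3355′; 67 + 40.3355/60 = 67.672258
  hemisphere S, so the sign is −
  λ: degrees = first 3 digits = 99, minutes = 2.251; 99 + 2.251/60 = 99.037517
  W ⇒ negate
Point 3:
  Lat: split at 2 digits → 21° and 52.0507′; 21 + 52.0507/60 = 21.867512
  S ⇒ negate
  Lon: degrees = first 3 digits = 174, minutes = 59.6889; 174 + 59.6889/60 = 174.994815
  E ⇒ keep positive
Point 4:
  Latitude: split at 2 digits → 32° and 18.9979′; 32 + 18.9979/60 = 32.316632
  N → positive
  Lon: split at 3 digits → 105° and 23.067′; 105 + 23.067/60 = 105.384450
  W ⇒ negate
Point 5:
  Lat: split at 2 digits → 55° and 13.9302′; 55 + 13.9302/60 = 55.232170
  S → negative
  Longitude: split at 3 digits → 084° and 54.3104′; 84 + 54.3104/60 = 84.905173
  hemisphere W, so the sign is −
Point 6:
  φ: degrees = first 2 digits = 20, minutes = 33.6703; 20 + 33.6703/60 = 20.561172
  S → negative
  Longitude: split at 3 digits → 000° and 56.8565′; 0 + 56.8565/60 = 0.947608
  E → positive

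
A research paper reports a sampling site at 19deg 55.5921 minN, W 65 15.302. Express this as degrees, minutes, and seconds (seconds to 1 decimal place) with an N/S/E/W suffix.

19°55′35.5″ N, 65°15′18.1″ W

Latitude: fractional minutes 0.59210 × 60 = 35.526″
Lon: 15.30200′ → 15′ and 0.30200 × 60 = 18.120″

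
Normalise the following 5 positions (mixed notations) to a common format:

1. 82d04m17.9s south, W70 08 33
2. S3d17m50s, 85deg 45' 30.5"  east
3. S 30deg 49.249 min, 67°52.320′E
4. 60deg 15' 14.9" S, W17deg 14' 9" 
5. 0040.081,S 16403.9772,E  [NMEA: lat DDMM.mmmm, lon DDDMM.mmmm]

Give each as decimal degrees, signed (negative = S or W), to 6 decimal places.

Point 1:
  Latitude: 82° + 4/60 + 17.9/3600 = 82 + 0.066667 + 0.004972 = 82.0716389
  S ⇒ negate
  λ: 70° + 8/60 + 33/3600 = 70 + 0.133333 + 0.009167 = 70.1425000
  hemisphere W, so the sign is −
Point 2:
  φ: 3 + 17/60 + 50/3600 = 3.2972222
  S ⇒ negate
  λ: 85° + 45/60 + 30.5/3600 = 85 + 0.750000 + 0.008472 = 85.7584722
  E → positive
Point 3:
  Lat: 49.249′ = 0.820817°; total 30.8208167
  hemisphere S, so the sign is −
  Longitude: 67 + 52.32/60 = 67.8720000
  E → positive
Point 4:
  φ: 15′ + 14.9″ = 15.24833′; 60 + 15.24833/60 = 60.2541389
  hemisphere S, so the sign is −
  Lon: 14′ + 9″ = 14.15000′; 17 + 14.15000/60 = 17.2358333
  W → negative
Point 5:
  Lat: degrees = first 2 digits = 0, minutes = 40.081; 0 + 40.081/60 = 0.6680167
  S ⇒ negate
  λ: split at 3 digits → 164° and 3.9772′; 164 + 3.9772/60 = 164.0662867
  E ⇒ keep positive

1. -82.071639, -70.142500
2. -3.297222, 85.758472
3. -30.820817, 67.872000
4. -60.254139, -17.235833
5. -0.668017, 164.066287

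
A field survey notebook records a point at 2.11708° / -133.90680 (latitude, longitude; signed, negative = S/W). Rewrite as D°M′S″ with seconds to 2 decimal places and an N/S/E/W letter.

Lat: 0.117080° → 7.02480′; 0.02480 × 60 = 1.4880″
Longitude is negative → W; |value| = 133.906800
Lon: whole degrees 133; 54.40800′ → 54′ and 24.4800″

2°07′1.49″ N, 133°54′24.48″ W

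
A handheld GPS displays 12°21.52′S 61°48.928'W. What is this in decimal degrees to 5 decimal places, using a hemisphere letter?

12.35867° S, 61.81547° W

Latitude: 12 + 21.52/60 = 12.358667
Lon: 61 + 48.928/60 = 61.815467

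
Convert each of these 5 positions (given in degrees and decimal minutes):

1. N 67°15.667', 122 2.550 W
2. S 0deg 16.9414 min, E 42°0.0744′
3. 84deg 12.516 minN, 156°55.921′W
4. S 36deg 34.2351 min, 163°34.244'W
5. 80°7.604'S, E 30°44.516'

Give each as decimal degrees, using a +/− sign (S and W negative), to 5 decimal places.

1. 67.26112, -122.04250
2. -0.28236, 42.00124
3. 84.20860, -156.93202
4. -36.57059, -163.57073
5. -80.12673, 30.74193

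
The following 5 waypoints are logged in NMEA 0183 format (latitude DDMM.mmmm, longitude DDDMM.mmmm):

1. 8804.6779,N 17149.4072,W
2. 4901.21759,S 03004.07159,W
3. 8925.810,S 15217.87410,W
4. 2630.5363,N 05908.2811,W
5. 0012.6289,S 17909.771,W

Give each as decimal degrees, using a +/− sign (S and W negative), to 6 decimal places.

1. 88.077965, -171.823453
2. -49.020293, -30.067860
3. -89.430167, -152.297902
4. 26.508938, -59.138018
5. -0.210482, -179.162850

Point 1:
  Latitude: degrees = first 2 digits = 88, minutes = 4.6779; 88 + 4.6779/60 = 88.0779650
  N → positive
  Lon: split at 3 digits → 171° and 49.4072′; 171 + 49.4072/60 = 171.8234533
  W → negative
Point 2:
  φ: degrees = first 2 digits = 49, minutes = 1.21759; 49 + 1.21759/60 = 49.0202932
  hemisphere S, so the sign is −
  Longitude: split at 3 digits → 030° and 4.07159′; 30 + 4.07159/60 = 30.0678598
  W ⇒ negate
Point 3:
  Latitude: degrees = first 2 digits = 89, minutes = 25.81; 89 + 25.81/60 = 89.4301667
  S → negative
  Lon: degrees = first 3 digits = 152, minutes = 17.8741; 152 + 17.8741/60 = 152.2979017
  W → negative
Point 4:
  φ: degrees = first 2 digits = 26, minutes = 30.5363; 26 + 30.5363/60 = 26.5089383
  N ⇒ keep positive
  λ: degrees = first 3 digits = 59, minutes = 8.2811; 59 + 8.2811/60 = 59.1380183
  W ⇒ negate
Point 5:
  Latitude: split at 2 digits → 00° and 12.6289′; 0 + 12.6289/60 = 0.2104817
  S → negative
  Lon: degrees = first 3 digits = 179, minutes = 9.771; 179 + 9.771/60 = 179.1628500
  W ⇒ negate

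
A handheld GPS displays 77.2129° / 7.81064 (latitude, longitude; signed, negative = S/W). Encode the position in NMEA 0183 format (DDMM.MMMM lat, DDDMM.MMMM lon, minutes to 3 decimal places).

φ: fractional part 0.212900 → 12.77400 minutes
λ: 7° + 0.810640 × 60 = 7° 48.63840′

7712.774,N / 00748.638,E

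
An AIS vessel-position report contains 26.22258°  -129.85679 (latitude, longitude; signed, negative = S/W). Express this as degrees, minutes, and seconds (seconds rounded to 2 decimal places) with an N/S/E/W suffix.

Latitude: whole degrees 26; 13.35480′ → 13′ and 21.2880″
Longitude is negative → W; |value| = 129.856790
λ: 0.856790 × 60 = 51.40740′ → 51′, remainder × 60 = 24.4440″

26°13′21.29″ N, 129°51′24.44″ W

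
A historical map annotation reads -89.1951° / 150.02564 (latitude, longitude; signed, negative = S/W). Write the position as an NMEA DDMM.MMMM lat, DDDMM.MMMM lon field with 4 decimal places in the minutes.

Latitude is negative → S; |value| = 89.195100
Lat: minutes = (89.195100 − 89) × 60 = 11.706000
Lon: minutes = (150.025640 − 150) × 60 = 1.538400

8911.7060,S / 15001.5384,E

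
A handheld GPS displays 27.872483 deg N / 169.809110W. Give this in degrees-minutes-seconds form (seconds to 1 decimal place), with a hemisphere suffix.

27°52′20.9″ N, 169°48′32.8″ W

φ: 0.872483° → 52.34898′; 0.34898 × 60 = 20.939″
Lon: 0.809110 × 60 = 48.54660′ → 48′, remainder × 60 = 32.796″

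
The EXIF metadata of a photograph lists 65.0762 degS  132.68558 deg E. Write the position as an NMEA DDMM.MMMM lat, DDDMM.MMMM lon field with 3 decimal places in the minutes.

Latitude: 65° + 0.076200 × 60 = 65° 4.57200′
Longitude: fractional part 0.685580 → 41.13480 minutes

6504.572,S / 13241.135,E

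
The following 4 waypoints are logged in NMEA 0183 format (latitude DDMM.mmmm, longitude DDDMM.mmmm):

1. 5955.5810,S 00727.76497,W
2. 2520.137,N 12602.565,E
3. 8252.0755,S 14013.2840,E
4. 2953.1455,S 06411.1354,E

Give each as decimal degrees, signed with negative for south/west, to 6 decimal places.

Point 1:
  φ: degrees = first 2 digits = 59, minutes = 55.581; 59 + 55.581/60 = 59.9263500
  S ⇒ negate
  Lon: split at 3 digits → 007° and 27.76497′; 7 + 27.76497/60 = 7.4627495
  W → negative
Point 2:
  φ: degrees = first 2 digits = 25, minutes = 20.137; 25 + 20.137/60 = 25.3356167
  N → positive
  λ: degrees = first 3 digits = 126, minutes = 2.565; 126 + 2.565/60 = 126.0427500
  E → positive
Point 3:
  Lat: split at 2 digits → 82° and 52.0755′; 82 + 52.0755/60 = 82.8679250
  S ⇒ negate
  Lon: degrees = first 3 digits = 140, minutes = 13.284; 140 + 13.284/60 = 140.2214000
  E → positive
Point 4:
  Lat: degrees = first 2 digits = 29, minutes = 53.1455; 29 + 53.1455/60 = 29.8857583
  hemisphere S, so the sign is −
  Lon: split at 3 digits → 064° and 11.1354′; 64 + 11.1354/60 = 64.1855900
  E → positive

1. -59.926350, -7.462750
2. 25.335617, 126.042750
3. -82.867925, 140.221400
4. -29.885758, 64.185590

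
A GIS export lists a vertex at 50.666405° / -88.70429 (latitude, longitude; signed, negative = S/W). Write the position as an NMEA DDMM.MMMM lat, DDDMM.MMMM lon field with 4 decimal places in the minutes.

φ: 50° + 0.666405 × 60 = 50° 39.984300′
Longitude is negative → W; |value| = 88.704290
Lon: 88° + 0.704290 × 60 = 88° 42.257400′

5039.9843,N / 08842.2574,W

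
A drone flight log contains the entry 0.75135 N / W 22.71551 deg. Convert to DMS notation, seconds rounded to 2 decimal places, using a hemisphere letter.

φ: whole degrees 0; 45.08100′ → 45′ and 4.8600″
Longitude: whole degrees 22; 42.93060′ → 42′ and 55.8360″

0°45′4.86″ N, 22°42′55.84″ W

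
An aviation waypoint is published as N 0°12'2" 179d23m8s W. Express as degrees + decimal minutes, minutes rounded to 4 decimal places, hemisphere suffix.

0° 12.0333′ N, 179° 23.1333′ W

Latitude: seconds/60 = 0.03333; minutes = 12 + 0.03333 = 12.033333
Lon: 23 + 8/60 = 23.133333′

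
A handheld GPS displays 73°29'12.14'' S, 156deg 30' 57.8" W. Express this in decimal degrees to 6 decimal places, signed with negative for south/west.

-73.486706, -156.516056

Lat: 73 + 29/60 + 12.14/3600 = 73.4867056
S → negative
Lon: 156 + 30/60 + 57.8/3600 = 156.5160556
W → negative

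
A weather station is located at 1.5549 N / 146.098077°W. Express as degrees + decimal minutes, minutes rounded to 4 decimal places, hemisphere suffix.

1° 33.2940′ N, 146° 5.8846′ W

Latitude: 1° + 0.554900 × 60 = 1° 33.294000′
λ: minutes = (146.098077 − 146) × 60 = 5.884620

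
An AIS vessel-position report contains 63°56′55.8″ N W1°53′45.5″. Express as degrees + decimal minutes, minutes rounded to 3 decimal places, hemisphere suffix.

63° 56.930′ N, 1° 53.758′ W

φ: 56 + 55.8/60 = 56.93000′
Lon: seconds/60 = 0.75833; minutes = 53 + 0.75833 = 53.75833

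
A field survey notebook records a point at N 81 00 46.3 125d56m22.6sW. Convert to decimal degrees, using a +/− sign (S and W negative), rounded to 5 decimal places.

81.01286, -125.93961

Lat: 81 + 0/60 + 46.3/3600 = 81.012861
N ⇒ keep positive
λ: 125° + 56/60 + 22.6/3600 = 125 + 0.933333 + 0.006278 = 125.939611
hemisphere W, so the sign is −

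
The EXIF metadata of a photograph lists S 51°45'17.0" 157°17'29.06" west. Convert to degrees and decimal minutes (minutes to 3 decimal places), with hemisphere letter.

51° 45.283′ S, 157° 17.484′ W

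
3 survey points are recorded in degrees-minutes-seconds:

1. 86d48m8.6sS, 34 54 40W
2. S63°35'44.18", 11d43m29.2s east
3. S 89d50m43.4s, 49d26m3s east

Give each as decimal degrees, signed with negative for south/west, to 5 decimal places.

1. -86.80239, -34.91111
2. -63.59561, 11.72478
3. -89.84539, 49.43417

Point 1:
  Latitude: 86 + 48/60 + 8.6/3600 = 86.802389
  hemisphere S, so the sign is −
  Lon: 54′ + 40″ = 54.66667′; 34 + 54.66667/60 = 34.911111
  hemisphere W, so the sign is −
Point 2:
  φ: 63° + 35/60 + 44.18/3600 = 63 + 0.583333 + 0.012272 = 63.595606
  S → negative
  Longitude: 11° + 43/60 + 29.2/3600 = 11 + 0.716667 + 0.008111 = 11.724778
  E → positive
Point 3:
  φ: 50′ + 43.4″ = 50.72333′; 89 + 50.72333/60 = 89.845389
  S ⇒ negate
  Lon: 49° + 26/60 + 3/3600 = 49 + 0.433333 + 0.000833 = 49.434167
  E ⇒ keep positive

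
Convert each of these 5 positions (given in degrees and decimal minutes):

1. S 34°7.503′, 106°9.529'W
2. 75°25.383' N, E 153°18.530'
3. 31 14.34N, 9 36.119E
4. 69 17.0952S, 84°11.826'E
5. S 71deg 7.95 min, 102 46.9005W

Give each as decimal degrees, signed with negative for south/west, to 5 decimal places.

1. -34.12505, -106.15882
2. 75.42305, 153.30883
3. 31.23900, 9.60198
4. -69.28492, 84.19710
5. -71.13250, -102.78168

Point 1:
  Latitude: 7.503′ = 0.125050°; total 34.125050
  hemisphere S, so the sign is −
  Lon: 106 + 9.529/60 = 106.158817
  hemisphere W, so the sign is −
Point 2:
  Latitude: 25.383′ = 0.423050°; total 75.423050
  N → positive
  Lon: 18.53′ = 0.308833°; total 153.308833
  E → positive
Point 3:
  Latitude: 14.34′ = 0.239000°; total 31.239000
  N → positive
  Lon: 36.119′ = 0.601983°; total 9.601983
  E ⇒ keep positive
Point 4:
  φ: 69 + 17.0952/60 = 69.284920
  S → negative
  Longitude: 11.826′ = 0.197100°; total 84.197100
  E ⇒ keep positive
Point 5:
  φ: 71 + 7.95/60 = 71.132500
  hemisphere S, so the sign is −
  Longitude: 102 + 46.9005/60 = 102.781675
  W ⇒ negate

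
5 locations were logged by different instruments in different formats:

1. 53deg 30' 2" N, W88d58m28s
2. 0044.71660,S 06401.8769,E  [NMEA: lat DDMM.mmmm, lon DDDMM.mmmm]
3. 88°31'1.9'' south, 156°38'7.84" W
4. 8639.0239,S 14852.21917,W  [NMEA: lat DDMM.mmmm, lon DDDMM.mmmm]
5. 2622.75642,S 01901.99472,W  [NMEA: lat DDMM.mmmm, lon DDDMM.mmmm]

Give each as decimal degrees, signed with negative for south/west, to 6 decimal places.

1. 53.500556, -88.974444
2. -0.745277, 64.031282
3. -88.517194, -156.635511
4. -86.650398, -148.870320
5. -26.379274, -19.033245

Point 1:
  Latitude: 53 + 30/60 + 2/3600 = 53.5005556
  N → positive
  Longitude: 88° + 58/60 + 28/3600 = 88 + 0.966667 + 0.007778 = 88.9744444
  W ⇒ negate
Point 2:
  φ: split at 2 digits → 00° and 44.7166′; 0 + 44.7166/60 = 0.7452767
  hemisphere S, so the sign is −
  λ: degrees = first 3 digits = 64, minutes = 1.8769; 64 + 1.8769/60 = 64.0312817
  E ⇒ keep positive
Point 3:
  Latitude: 88 + 31/60 + 1.9/3600 = 88.5171944
  S → negative
  Longitude: 156° + 38/60 + 7.84/3600 = 156 + 0.633333 + 0.002178 = 156.6355111
  hemisphere W, so the sign is −
Point 4:
  Lat: split at 2 digits → 86° and 39.0239′; 86 + 39.0239/60 = 86.6503983
  S ⇒ negate
  Longitude: split at 3 digits → 148° and 52.21917′; 148 + 52.21917/60 = 148.8703195
  W → negative
Point 5:
  Lat: split at 2 digits → 26° and 22.75642′; 26 + 22.75642/60 = 26.3792737
  S ⇒ negate
  λ: degrees = first 3 digits = 19, minutes = 1.99472; 19 + 1.99472/60 = 19.0332453
  hemisphere W, so the sign is −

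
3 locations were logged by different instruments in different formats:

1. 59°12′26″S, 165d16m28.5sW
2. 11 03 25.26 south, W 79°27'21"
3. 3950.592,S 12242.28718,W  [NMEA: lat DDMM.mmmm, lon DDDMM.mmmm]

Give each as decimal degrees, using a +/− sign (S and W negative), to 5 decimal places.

1. -59.20722, -165.27458
2. -11.05702, -79.45583
3. -39.84320, -122.70479

Point 1:
  Latitude: 59° + 12/60 + 26/3600 = 59 + 0.200000 + 0.007222 = 59.207222
  S → negative
  λ: 165° + 16/60 + 28.5/3600 = 165 + 0.266667 + 0.007917 = 165.274583
  W ⇒ negate
Point 2:
  φ: 11 + 3/60 + 25.26/3600 = 11.057017
  S ⇒ negate
  Longitude: 79° + 27/60 + 21/3600 = 79 + 0.450000 + 0.005833 = 79.455833
  W ⇒ negate
Point 3:
  Lat: split at 2 digits → 39° and 50.592′; 39 + 50.592/60 = 39.843200
  S → negative
  λ: split at 3 digits → 122° and 42.28718′; 122 + 42.28718/60 = 122.704786
  W → negative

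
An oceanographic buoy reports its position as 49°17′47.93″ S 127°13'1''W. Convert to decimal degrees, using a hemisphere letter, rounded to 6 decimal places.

Latitude: 49° + 17/60 + 47.93/3600 = 49 + 0.283333 + 0.013314 = 49.2966472
λ: 127° + 13/60 + 1/3600 = 127 + 0.216667 + 0.000278 = 127.2169444

49.296647° S, 127.216944° W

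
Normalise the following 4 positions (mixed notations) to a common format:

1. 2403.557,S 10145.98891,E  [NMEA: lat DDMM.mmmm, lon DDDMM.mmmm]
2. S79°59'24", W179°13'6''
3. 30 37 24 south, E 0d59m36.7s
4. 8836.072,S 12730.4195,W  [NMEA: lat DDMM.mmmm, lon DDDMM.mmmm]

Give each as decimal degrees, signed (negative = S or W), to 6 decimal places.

Point 1:
  Latitude: degrees = first 2 digits = 24, minutes = 3.557; 24 + 3.557/60 = 24.0592833
  S → negative
  λ: degrees = first 3 digits = 101, minutes = 45.98891; 101 + 45.98891/60 = 101.7664818
  E → positive
Point 2:
  Lat: 79 + 59/60 + 24/3600 = 79.9900000
  S → negative
  Lon: 179 + 13/60 + 6/3600 = 179.2183333
  W → negative
Point 3:
  φ: 30 + 37/60 + 24/3600 = 30.6233333
  S → negative
  Lon: 0° + 59/60 + 36.7/3600 = 0 + 0.983333 + 0.010194 = 0.9935278
  E → positive
Point 4:
  Latitude: split at 2 digits → 88° and 36.072′; 88 + 36.072/60 = 88.6012000
  hemisphere S, so the sign is −
  Lon: split at 3 digits → 127° and 30.4195′; 127 + 30.4195/60 = 127.5069917
  hemisphere W, so the sign is −

1. -24.059283, 101.766482
2. -79.990000, -179.218333
3. -30.623333, 0.993528
4. -88.601200, -127.506992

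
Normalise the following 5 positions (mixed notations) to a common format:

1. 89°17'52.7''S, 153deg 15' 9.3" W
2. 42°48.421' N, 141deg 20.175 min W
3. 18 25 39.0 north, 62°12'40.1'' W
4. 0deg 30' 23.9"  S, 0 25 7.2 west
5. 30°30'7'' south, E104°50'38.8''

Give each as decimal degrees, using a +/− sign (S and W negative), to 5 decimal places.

Point 1:
  φ: 17′ + 52.7″ = 17.87833′; 89 + 17.87833/60 = 89.297972
  S ⇒ negate
  λ: 153 + 15/60 + 9.3/3600 = 153.252583
  W → negative
Point 2:
  Lat: 42 + 48.421/60 = 42.807017
  N → positive
  λ: 141 + 20.175/60 = 141.336250
  W → negative
Point 3:
  φ: 18° + 25/60 + 39/3600 = 18 + 0.416667 + 0.010833 = 18.427500
  N ⇒ keep positive
  Longitude: 12′ + 40.1″ = 12.66833′; 62 + 12.66833/60 = 62.211139
  W ⇒ negate
Point 4:
  φ: 30′ + 23.9″ = 30.39833′; 0 + 30.39833/60 = 0.506639
  S → negative
  λ: 0° + 25/60 + 7.2/3600 = 0 + 0.416667 + 0.002000 = 0.418667
  W → negative
Point 5:
  φ: 30 + 30/60 + 7/3600 = 30.501944
  S ⇒ negate
  Lon: 50′ + 38.8″ = 50.64667′; 104 + 50.64667/60 = 104.844111
  E → positive

1. -89.29797, -153.25258
2. 42.80702, -141.33625
3. 18.42750, -62.21114
4. -0.50664, -0.41867
5. -30.50194, 104.84411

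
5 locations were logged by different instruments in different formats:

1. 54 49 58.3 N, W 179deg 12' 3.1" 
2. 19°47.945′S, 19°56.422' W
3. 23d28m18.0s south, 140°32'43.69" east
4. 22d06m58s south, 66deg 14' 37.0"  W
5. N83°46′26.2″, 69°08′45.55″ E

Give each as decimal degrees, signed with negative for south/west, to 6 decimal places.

1. 54.832861, -179.200861
2. -19.799083, -19.940367
3. -23.471667, 140.545469
4. -22.116111, -66.243611
5. 83.773944, 69.145986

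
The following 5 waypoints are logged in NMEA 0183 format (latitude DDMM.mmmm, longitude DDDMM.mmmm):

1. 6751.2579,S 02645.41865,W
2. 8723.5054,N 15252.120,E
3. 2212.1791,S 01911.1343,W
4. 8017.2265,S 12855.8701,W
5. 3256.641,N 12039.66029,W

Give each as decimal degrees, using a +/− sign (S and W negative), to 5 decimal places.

1. -67.85430, -26.75698
2. 87.39176, 152.86867
3. -22.20299, -19.18557
4. -80.28711, -128.93117
5. 32.94402, -120.66100

Point 1:
  Lat: degrees = first 2 digits = 67, minutes = 51.2579; 67 + 51.2579/60 = 67.854298
  S ⇒ negate
  Longitude: degrees = first 3 digits = 26, minutes = 45.41865; 26 + 45.41865/60 = 26.756978
  W ⇒ negate
Point 2:
  Lat: degrees = first 2 digits = 87, minutes = 23.5054; 87 + 23.5054/60 = 87.391757
  N → positive
  λ: degrees = first 3 digits = 152, minutes = 52.12; 152 + 52.12/60 = 152.868667
  E ⇒ keep positive
Point 3:
  Lat: degrees = first 2 digits = 22, minutes = 12.1791; 22 + 12.1791/60 = 22.202985
  S ⇒ negate
  λ: degrees = first 3 digits = 19, minutes = 11.1343; 19 + 11.1343/60 = 19.185572
  W ⇒ negate
Point 4:
  Lat: degrees = first 2 digits = 80, minutes = 17.2265; 80 + 17.2265/60 = 80.287108
  S ⇒ negate
  Longitude: degrees = first 3 digits = 128, minutes = 55.8701; 128 + 55.8701/60 = 128.931168
  W ⇒ negate
Point 5:
  Latitude: degrees = first 2 digits = 32, minutes = 56.641; 32 + 56.641/60 = 32.944017
  N → positive
  Longitude: split at 3 digits → 120° and 39.66029′; 120 + 39.66029/60 = 120.661005
  W → negative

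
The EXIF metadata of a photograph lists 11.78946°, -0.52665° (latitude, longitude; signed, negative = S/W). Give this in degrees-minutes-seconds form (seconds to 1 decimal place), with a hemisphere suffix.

11°47′22.1″ N, 0°31′35.9″ W

Lat: 0.789460° → 47.36760′; 0.36760 × 60 = 22.056″
Longitude is negative → W; |value| = 0.526650
Lon: whole degrees 0; 31.59900′ → 31′ and 35.940″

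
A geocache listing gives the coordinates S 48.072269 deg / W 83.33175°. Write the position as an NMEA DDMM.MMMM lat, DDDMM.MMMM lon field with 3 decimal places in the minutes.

Latitude: fractional part 0.072269 → 4.33614 minutes
λ: fractional part 0.331750 → 19.90500 minutes

4804.336,S / 08319.905,W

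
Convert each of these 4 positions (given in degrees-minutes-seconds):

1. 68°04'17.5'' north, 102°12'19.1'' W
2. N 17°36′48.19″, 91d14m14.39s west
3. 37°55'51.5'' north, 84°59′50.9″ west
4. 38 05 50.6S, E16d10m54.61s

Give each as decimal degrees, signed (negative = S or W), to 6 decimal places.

1. 68.071528, -102.205306
2. 17.613386, -91.237331
3. 37.930972, -84.997472
4. -38.097389, 16.181836

Point 1:
  Latitude: 68° + 4/60 + 17.5/3600 = 68 + 0.066667 + 0.004861 = 68.0715278
  N ⇒ keep positive
  Longitude: 12′ + 19.1″ = 12.31833′; 102 + 12.31833/60 = 102.2053056
  hemisphere W, so the sign is −
Point 2:
  Lat: 17 + 36/60 + 48.19/3600 = 17.6133861
  N → positive
  Lon: 91 + 14/60 + 14.39/3600 = 91.2373306
  W → negative
Point 3:
  Lat: 37° + 55/60 + 51.5/3600 = 37 + 0.916667 + 0.014306 = 37.9309722
  N ⇒ keep positive
  Lon: 59′ + 50.9″ = 59.84833′; 84 + 59.84833/60 = 84.9974722
  W ⇒ negate
Point 4:
  φ: 38 + 5/60 + 50.6/3600 = 38.0973889
  hemisphere S, so the sign is −
  Longitude: 16 + 10/60 + 54.61/3600 = 16.1818361
  E → positive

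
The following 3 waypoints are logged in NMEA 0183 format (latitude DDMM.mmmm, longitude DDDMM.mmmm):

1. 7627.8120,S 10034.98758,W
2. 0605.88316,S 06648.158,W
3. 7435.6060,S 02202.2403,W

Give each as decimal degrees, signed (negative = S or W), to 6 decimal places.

Point 1:
  φ: split at 2 digits → 76° and 27.812′; 76 + 27.812/60 = 76.4635333
  S ⇒ negate
  Longitude: split at 3 digits → 100° and 34.98758′; 100 + 34.98758/60 = 100.5831263
  hemisphere W, so the sign is −
Point 2:
  Latitude: degrees = first 2 digits = 6, minutes = 5.88316; 6 + 5.88316/60 = 6.0980527
  hemisphere S, so the sign is −
  λ: degrees = first 3 digits = 66, minutes = 48.158; 66 + 48.158/60 = 66.8026333
  W ⇒ negate
Point 3:
  Latitude: split at 2 digits → 74° and 35.606′; 74 + 35.606/60 = 74.5934333
  S ⇒ negate
  λ: split at 3 digits → 022° and 2.2403′; 22 + 2.2403/60 = 22.0373383
  hemisphere W, so the sign is −

1. -76.463533, -100.583126
2. -6.098053, -66.802633
3. -74.593433, -22.037338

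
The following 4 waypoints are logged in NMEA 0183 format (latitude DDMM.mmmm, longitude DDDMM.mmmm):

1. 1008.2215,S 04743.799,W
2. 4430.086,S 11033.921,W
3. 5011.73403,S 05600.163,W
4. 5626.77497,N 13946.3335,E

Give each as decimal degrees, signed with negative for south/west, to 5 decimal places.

1. -10.13703, -47.72998
2. -44.50143, -110.56535
3. -50.19557, -56.00272
4. 56.44625, 139.77223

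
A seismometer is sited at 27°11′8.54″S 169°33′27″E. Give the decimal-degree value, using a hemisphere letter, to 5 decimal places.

27.18571° S, 169.55750° E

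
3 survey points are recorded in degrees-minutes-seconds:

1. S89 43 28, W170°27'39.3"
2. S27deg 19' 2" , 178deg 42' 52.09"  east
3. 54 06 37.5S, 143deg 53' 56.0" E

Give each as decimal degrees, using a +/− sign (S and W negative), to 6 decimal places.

1. -89.724444, -170.460917
2. -27.317222, 178.714469
3. -54.110417, 143.898889

Point 1:
  Latitude: 89 + 43/60 + 28/3600 = 89.7244444
  S → negative
  Longitude: 27′ + 39.3″ = 27.65500′; 170 + 27.65500/60 = 170.4609167
  W ⇒ negate
Point 2:
  Latitude: 27 + 19/60 + 2/3600 = 27.3172222
  hemisphere S, so the sign is −
  Lon: 178° + 42/60 + 52.09/3600 = 178 + 0.700000 + 0.014469 = 178.7144694
  E ⇒ keep positive
Point 3:
  Lat: 54° + 6/60 + 37.5/3600 = 54 + 0.100000 + 0.010417 = 54.1104167
  S → negative
  Longitude: 143 + 53/60 + 56/3600 = 143.8988889
  E ⇒ keep positive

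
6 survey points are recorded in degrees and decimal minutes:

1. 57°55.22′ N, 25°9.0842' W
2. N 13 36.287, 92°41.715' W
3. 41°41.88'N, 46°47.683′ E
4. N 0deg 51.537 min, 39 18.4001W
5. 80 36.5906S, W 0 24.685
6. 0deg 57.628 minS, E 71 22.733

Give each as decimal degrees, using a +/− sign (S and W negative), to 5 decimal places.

Point 1:
  Latitude: 57 + 55.22/60 = 57.920333
  N → positive
  Longitude: 9.0842′ = 0.151403°; total 25.151403
  hemisphere W, so the sign is −
Point 2:
  φ: 36.287′ = 0.604783°; total 13.604783
  N ⇒ keep positive
  Lon: 41.715′ = 0.695250°; total 92.695250
  W → negative
Point 3:
  φ: 41 + 41.88/60 = 41.698000
  N ⇒ keep positive
  Lon: 47.683′ = 0.794717°; total 46.794717
  E ⇒ keep positive
Point 4:
  φ: 51.537′ = 0.858950°; total 0.858950
  N ⇒ keep positive
  Lon: 18.4001′ = 0.306668°; total 39.306668
  W ⇒ negate
Point 5:
  Latitude: 36.5906′ = 0.609843°; total 80.609843
  S → negative
  Lon: 0 + 24.685/60 = 0.411417
  hemisphere W, so the sign is −
Point 6:
  Lat: 0 + 57.628/60 = 0.960467
  S → negative
  Lon: 71 + 22.733/60 = 71.378883
  E ⇒ keep positive

1. 57.92033, -25.15140
2. 13.60478, -92.69525
3. 41.69800, 46.79472
4. 0.85895, -39.30667
5. -80.60984, -0.41142
6. -0.96047, 71.37888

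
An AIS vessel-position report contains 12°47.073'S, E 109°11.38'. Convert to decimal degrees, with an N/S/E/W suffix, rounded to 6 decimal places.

Latitude: 12 + 47.073/60 = 12.7845500
λ: 11.38′ = 0.189667°; total 109.1896667

12.784550° S, 109.189667° E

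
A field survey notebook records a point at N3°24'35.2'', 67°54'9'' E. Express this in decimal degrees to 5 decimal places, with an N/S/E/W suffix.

3.40978° N, 67.90250° E

Lat: 3° + 24/60 + 35.2/3600 = 3 + 0.400000 + 0.009778 = 3.409778
Longitude: 67° + 54/60 + 9/3600 = 67 + 0.900000 + 0.002500 = 67.902500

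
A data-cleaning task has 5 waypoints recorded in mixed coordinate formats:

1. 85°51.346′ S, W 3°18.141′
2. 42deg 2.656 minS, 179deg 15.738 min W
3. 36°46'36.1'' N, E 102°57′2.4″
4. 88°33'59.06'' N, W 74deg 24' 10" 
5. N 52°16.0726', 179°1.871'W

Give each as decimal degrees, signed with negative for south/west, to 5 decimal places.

1. -85.85577, -3.30235
2. -42.04427, -179.26230
3. 36.77669, 102.95067
4. 88.56641, -74.40278
5. 52.26788, -179.03118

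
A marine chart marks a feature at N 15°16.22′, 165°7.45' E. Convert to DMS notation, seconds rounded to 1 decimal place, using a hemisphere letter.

15°16′13.2″ N, 165°07′27.0″ E

Lat: fractional minutes 0.22000 × 60 = 13.200″
Longitude: 7.45000′ → 7′ and 0.45000 × 60 = 27.000″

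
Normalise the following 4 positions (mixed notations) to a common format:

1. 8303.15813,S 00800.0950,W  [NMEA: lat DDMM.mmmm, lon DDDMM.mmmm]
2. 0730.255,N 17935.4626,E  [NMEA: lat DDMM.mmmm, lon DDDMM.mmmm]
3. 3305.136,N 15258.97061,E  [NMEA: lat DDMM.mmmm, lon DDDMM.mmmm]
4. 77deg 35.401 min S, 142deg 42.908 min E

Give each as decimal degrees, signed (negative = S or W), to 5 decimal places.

1. -83.05264, -8.00158
2. 7.50425, 179.59104
3. 33.08560, 152.98284
4. -77.59002, 142.71513

Point 1:
  Lat: split at 2 digits → 83° and 3.15813′; 83 + 3.15813/60 = 83.052636
  S → negative
  Longitude: split at 3 digits → 008° and 0.095′; 8 + 0.095/60 = 8.001583
  W → negative
Point 2:
  Lat: degrees = first 2 digits = 7, minutes = 30.255; 7 + 30.255/60 = 7.504250
  N ⇒ keep positive
  Longitude: degrees = first 3 digits = 179, minutes = 35.4626; 179 + 35.4626/60 = 179.591043
  E ⇒ keep positive
Point 3:
  Lat: split at 2 digits → 33° and 5.136′; 33 + 5.136/60 = 33.085600
  N ⇒ keep positive
  Lon: degrees = first 3 digits = 152, minutes = 58.97061; 152 + 58.97061/60 = 152.982844
  E ⇒ keep positive
Point 4:
  φ: 35.401′ = 0.590017°; total 77.590017
  S → negative
  λ: 42.908′ = 0.715133°; total 142.715133
  E → positive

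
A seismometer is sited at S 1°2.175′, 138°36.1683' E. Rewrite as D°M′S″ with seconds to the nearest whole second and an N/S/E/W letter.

φ: 2.17500′ → 2′ and 0.17500 × 60 = 10.50″
Longitude: fractional minutes 0.16830 × 60 = 10.10″

1°02′11″ S, 138°36′10″ E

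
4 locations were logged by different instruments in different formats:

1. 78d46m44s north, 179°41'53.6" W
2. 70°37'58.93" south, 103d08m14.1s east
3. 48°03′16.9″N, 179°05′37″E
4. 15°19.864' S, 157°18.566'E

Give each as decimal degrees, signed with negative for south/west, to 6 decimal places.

1. 78.778889, -179.698222
2. -70.633036, 103.137250
3. 48.054694, 179.093611
4. -15.331067, 157.309433

Point 1:
  Latitude: 46′ + 44″ = 46.73333′; 78 + 46.73333/60 = 78.7788889
  N ⇒ keep positive
  Longitude: 41′ + 53.6″ = 41.89333′; 179 + 41.89333/60 = 179.6982222
  W ⇒ negate
Point 2:
  Lat: 70° + 37/60 + 58.93/3600 = 70 + 0.616667 + 0.016369 = 70.6330361
  S → negative
  Longitude: 103 + 8/60 + 14.1/3600 = 103.1372500
  E → positive
Point 3:
  φ: 3′ + 16.9″ = 3.28167′; 48 + 3.28167/60 = 48.0546944
  N ⇒ keep positive
  λ: 179 + 5/60 + 37/3600 = 179.0936111
  E ⇒ keep positive
Point 4:
  φ: 19.864′ = 0.331067°; total 15.3310667
  S ⇒ negate
  λ: 157 + 18.566/60 = 157.3094333
  E → positive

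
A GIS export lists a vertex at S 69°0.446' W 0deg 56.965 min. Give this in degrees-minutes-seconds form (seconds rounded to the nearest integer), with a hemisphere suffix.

Lat: 0.44600′ → 0′ and 0.44600 × 60 = 26.76″
λ: 56.96500′ → 56′ and 0.96500 × 60 = 57.90″

69°00′27″ S, 0°56′58″ W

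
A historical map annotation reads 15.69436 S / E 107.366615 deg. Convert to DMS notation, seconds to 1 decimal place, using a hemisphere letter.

15°41′39.7″ S, 107°21′59.8″ E

Latitude: whole degrees 15; 41.66160′ → 41′ and 39.696″
Lon: 0.366615 × 60 = 21.99690′ → 21′, remainder × 60 = 59.814″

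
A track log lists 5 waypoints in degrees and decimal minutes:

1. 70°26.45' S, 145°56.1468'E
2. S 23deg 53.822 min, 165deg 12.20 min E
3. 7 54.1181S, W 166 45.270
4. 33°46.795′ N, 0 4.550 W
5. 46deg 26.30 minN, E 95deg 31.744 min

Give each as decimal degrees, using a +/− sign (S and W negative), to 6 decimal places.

1. -70.440833, 145.935780
2. -23.897033, 165.203333
3. -7.901968, -166.754500
4. 33.779917, -0.075833
5. 46.438333, 95.529067

Point 1:
  Latitude: 70 + 26.45/60 = 70.4408333
  hemisphere S, so the sign is −
  Longitude: 56.1468′ = 0.935780°; total 145.9357800
  E ⇒ keep positive
Point 2:
  φ: 53.822′ = 0.897033°; total 23.8970333
  S → negative
  Lon: 165 + 12.2/60 = 165.2033333
  E ⇒ keep positive
Point 3:
  Lat: 54.1181′ = 0.901968°; total 7.9019683
  S → negative
  Lon: 45.27′ = 0.754500°; total 166.7545000
  hemisphere W, so the sign is −
Point 4:
  φ: 33 + 46.795/60 = 33.7799167
  N → positive
  λ: 4.55′ = 0.075833°; total 0.0758333
  W ⇒ negate
Point 5:
  φ: 46 + 26.3/60 = 46.4383333
  N ⇒ keep positive
  Lon: 31.744′ = 0.529067°; total 95.5290667
  E ⇒ keep positive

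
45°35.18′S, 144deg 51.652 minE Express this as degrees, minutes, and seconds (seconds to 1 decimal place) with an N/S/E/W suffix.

45°35′10.8″ S, 144°51′39.1″ E

Lat: fractional minutes 0.18000 × 60 = 10.800″
λ: 51.65200′ → 51′ and 0.65200 × 60 = 39.120″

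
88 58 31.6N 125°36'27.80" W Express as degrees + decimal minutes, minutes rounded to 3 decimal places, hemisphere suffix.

88° 58.527′ N, 125° 36.463′ W

Lat: 58 + 31.6/60 = 58.52667′
Lon: seconds/60 = 0.46333; minutes = 36 + 0.46333 = 36.46333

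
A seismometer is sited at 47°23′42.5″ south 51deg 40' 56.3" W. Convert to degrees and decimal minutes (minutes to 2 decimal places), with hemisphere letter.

47° 23.71′ S, 51° 40.94′ W

Latitude: 23 + 42.5/60 = 23.7083′
Lon: 40 + 56.3/60 = 40.9383′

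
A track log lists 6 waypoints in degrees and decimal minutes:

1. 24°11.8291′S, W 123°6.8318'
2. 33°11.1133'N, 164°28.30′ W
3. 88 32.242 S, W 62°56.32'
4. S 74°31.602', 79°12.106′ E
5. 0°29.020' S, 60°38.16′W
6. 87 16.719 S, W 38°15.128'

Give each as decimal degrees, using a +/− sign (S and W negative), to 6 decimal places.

Point 1:
  Latitude: 11.8291′ = 0.197152°; total 24.1971517
  hemisphere S, so the sign is −
  Lon: 6.8318′ = 0.113863°; total 123.1138633
  W ⇒ negate
Point 2:
  Latitude: 33 + 11.1133/60 = 33.1852217
  N → positive
  Lon: 28.3′ = 0.471667°; total 164.4716667
  W ⇒ negate
Point 3:
  Latitude: 88 + 32.242/60 = 88.5373667
  S ⇒ negate
  λ: 56.32′ = 0.938667°; total 62.9386667
  W ⇒ negate
Point 4:
  Latitude: 31.602′ = 0.526700°; total 74.5267000
  S ⇒ negate
  Lon: 12.106′ = 0.201767°; total 79.2017667
  E ⇒ keep positive
Point 5:
  φ: 0 + 29.02/60 = 0.4836667
  hemisphere S, so the sign is −
  Lon: 38.16′ = 0.636000°; total 60.6360000
  W ⇒ negate
Point 6:
  Lat: 87 + 16.719/60 = 87.2786500
  hemisphere S, so the sign is −
  Longitude: 38 + 15.128/60 = 38.2521333
  hemisphere W, so the sign is −

1. -24.197152, -123.113863
2. 33.185222, -164.471667
3. -88.537367, -62.938667
4. -74.526700, 79.201767
5. -0.483667, -60.636000
6. -87.278650, -38.252133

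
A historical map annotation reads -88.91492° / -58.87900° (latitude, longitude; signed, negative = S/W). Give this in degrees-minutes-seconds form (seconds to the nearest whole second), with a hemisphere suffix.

88°54′54″ S, 58°52′44″ W

Latitude is negative → S; |value| = 88.914920
φ: whole degrees 88; 54.89520′ → 54′ and 53.71″
Longitude is negative → W; |value| = 58.879000
Lon: 0.879000 × 60 = 52.74000′ → 52′, remainder × 60 = 44.40″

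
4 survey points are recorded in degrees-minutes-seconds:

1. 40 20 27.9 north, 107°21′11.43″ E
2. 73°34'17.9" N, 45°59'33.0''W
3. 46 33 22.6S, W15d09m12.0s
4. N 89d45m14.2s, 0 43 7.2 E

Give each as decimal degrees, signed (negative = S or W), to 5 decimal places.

Point 1:
  Lat: 20′ + 27.9″ = 20.46500′; 40 + 20.46500/60 = 40.341083
  N → positive
  Longitude: 107° + 21/60 + 11.43/3600 = 107 + 0.350000 + 0.003175 = 107.353175
  E ⇒ keep positive
Point 2:
  Latitude: 73 + 34/60 + 17.9/3600 = 73.571639
  N ⇒ keep positive
  λ: 45° + 59/60 + 33/3600 = 45 + 0.983333 + 0.009167 = 45.992500
  hemisphere W, so the sign is −
Point 3:
  φ: 46 + 33/60 + 22.6/3600 = 46.556278
  S → negative
  Longitude: 15° + 9/60 + 12/3600 = 15 + 0.150000 + 0.003333 = 15.153333
  W → negative
Point 4:
  Latitude: 89° + 45/60 + 14.2/3600 = 89 + 0.750000 + 0.003944 = 89.753944
  N ⇒ keep positive
  λ: 43′ + 7.2″ = 43.12000′; 0 + 43.12000/60 = 0.718667
  E → positive

1. 40.34108, 107.35318
2. 73.57164, -45.99250
3. -46.55628, -15.15333
4. 89.75394, 0.71867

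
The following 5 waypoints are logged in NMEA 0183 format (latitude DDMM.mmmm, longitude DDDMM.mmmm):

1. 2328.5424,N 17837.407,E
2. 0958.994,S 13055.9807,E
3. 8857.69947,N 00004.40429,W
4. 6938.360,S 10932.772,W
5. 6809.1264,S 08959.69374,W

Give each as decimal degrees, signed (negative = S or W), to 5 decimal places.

1. 23.47571, 178.62345
2. -9.98323, 130.93301
3. 88.96166, -0.07340
4. -69.63933, -109.54620
5. -68.15211, -89.99490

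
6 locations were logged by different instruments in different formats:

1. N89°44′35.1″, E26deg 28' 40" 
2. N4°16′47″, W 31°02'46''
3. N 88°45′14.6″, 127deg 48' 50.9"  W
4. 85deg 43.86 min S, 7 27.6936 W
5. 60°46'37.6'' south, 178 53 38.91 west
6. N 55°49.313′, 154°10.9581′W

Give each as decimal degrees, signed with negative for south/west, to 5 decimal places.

1. 89.74308, 26.47778
2. 4.27972, -31.04611
3. 88.75406, -127.81414
4. -85.73100, -7.46156
5. -60.77711, -178.89414
6. 55.82188, -154.18264

Point 1:
  φ: 44′ + 35.1″ = 44.58500′; 89 + 44.58500/60 = 89.743083
  N ⇒ keep positive
  λ: 26° + 28/60 + 40/3600 = 26 + 0.466667 + 0.011111 = 26.477778
  E ⇒ keep positive
Point 2:
  Latitude: 4° + 16/60 + 47/3600 = 4 + 0.266667 + 0.013056 = 4.279722
  N → positive
  λ: 31° + 2/60 + 46/3600 = 31 + 0.033333 + 0.012778 = 31.046111
  W ⇒ negate
Point 3:
  Latitude: 88° + 45/60 + 14.6/3600 = 88 + 0.750000 + 0.004056 = 88.754056
  N ⇒ keep positive
  λ: 127° + 48/60 + 50.9/3600 = 127 + 0.800000 + 0.014139 = 127.814139
  hemisphere W, so the sign is −
Point 4:
  Latitude: 85 + 43.86/60 = 85.731000
  hemisphere S, so the sign is −
  Longitude: 7 + 27.6936/60 = 7.461560
  W → negative
Point 5:
  Lat: 60 + 46/60 + 37.6/3600 = 60.777111
  S → negative
  Longitude: 178 + 53/60 + 38.91/3600 = 178.894142
  W ⇒ negate
Point 6:
  φ: 49.313′ = 0.821883°; total 55.821883
  N → positive
  Lon: 154 + 10.9581/60 = 154.182635
  W ⇒ negate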